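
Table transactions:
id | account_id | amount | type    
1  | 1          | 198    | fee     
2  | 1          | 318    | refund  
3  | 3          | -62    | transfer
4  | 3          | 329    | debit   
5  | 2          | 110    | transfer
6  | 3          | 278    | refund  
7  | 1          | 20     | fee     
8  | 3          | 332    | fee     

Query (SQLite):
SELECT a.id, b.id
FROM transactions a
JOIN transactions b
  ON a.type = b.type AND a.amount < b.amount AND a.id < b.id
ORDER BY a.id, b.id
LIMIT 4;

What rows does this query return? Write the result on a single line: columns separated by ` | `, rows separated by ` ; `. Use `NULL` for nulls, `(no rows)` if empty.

Pairs (a,b) with same type, a.amount < b.amount, a.id < b.id.
type groups: debit:{4} fee:{1,7,8} refund:{2,6} transfer:{3,5}
Ordered by (a.id, b.id); first 4.

1 | 8 ; 3 | 5 ; 7 | 8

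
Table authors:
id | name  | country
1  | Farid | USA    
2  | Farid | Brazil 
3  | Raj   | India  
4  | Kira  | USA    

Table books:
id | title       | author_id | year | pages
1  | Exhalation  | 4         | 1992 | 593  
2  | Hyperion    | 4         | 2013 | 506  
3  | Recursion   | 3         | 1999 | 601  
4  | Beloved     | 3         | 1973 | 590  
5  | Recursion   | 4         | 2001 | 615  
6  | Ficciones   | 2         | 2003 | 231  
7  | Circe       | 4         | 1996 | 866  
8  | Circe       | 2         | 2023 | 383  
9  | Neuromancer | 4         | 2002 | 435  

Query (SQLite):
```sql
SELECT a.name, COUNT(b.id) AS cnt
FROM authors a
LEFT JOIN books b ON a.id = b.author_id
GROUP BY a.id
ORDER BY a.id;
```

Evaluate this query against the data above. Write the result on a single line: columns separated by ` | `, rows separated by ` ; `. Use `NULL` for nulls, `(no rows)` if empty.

LEFT JOIN keeps every authors row; unmatched ones get NULL for books columns.
Group by authors.id and compute COUNT(b.id). COUNT(col) of an all-NULL group is 0.
  1: ids {—} → COUNT(b.id)=0
  2: ids {6, 8} → COUNT(b.id)=2
  3: ids {3, 4} → COUNT(b.id)=2
  4: ids {1, 2, 5, 7, 9} → COUNT(b.id)=5

Farid | 0 ; Farid | 2 ; Raj | 2 ; Kira | 5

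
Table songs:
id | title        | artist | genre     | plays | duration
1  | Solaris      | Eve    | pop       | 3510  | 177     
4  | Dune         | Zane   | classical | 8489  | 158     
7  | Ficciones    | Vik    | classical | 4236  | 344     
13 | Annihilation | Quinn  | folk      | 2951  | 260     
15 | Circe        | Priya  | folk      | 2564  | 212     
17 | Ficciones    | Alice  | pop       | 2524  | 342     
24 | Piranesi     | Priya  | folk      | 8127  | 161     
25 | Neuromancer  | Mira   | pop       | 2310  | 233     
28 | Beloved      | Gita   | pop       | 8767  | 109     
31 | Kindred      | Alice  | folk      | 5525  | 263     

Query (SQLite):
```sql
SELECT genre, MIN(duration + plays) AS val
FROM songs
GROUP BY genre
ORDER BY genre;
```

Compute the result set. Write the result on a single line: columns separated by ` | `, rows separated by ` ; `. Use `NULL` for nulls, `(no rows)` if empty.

classical | 4580 ; folk | 2776 ; pop | 2543

For each row compute duration + plays.
Group by genre; take MIN of the expression per group.
  classical: ids {4, 7} → MIN(duration + plays)=4580
  folk: ids {13, 15, 24, 31} → MIN(duration + plays)=2776
  pop: ids {1, 17, 25, 28} → MIN(duration + plays)=2543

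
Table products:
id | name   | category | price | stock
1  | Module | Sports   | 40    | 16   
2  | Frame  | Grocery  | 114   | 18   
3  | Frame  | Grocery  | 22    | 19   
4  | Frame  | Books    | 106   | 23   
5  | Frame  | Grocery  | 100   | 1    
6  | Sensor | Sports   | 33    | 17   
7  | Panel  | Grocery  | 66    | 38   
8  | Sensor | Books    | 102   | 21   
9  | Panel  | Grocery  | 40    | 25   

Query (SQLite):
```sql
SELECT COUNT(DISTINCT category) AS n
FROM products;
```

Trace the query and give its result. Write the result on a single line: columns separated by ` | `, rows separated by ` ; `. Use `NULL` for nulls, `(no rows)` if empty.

3

Count distinct non-NULL category values.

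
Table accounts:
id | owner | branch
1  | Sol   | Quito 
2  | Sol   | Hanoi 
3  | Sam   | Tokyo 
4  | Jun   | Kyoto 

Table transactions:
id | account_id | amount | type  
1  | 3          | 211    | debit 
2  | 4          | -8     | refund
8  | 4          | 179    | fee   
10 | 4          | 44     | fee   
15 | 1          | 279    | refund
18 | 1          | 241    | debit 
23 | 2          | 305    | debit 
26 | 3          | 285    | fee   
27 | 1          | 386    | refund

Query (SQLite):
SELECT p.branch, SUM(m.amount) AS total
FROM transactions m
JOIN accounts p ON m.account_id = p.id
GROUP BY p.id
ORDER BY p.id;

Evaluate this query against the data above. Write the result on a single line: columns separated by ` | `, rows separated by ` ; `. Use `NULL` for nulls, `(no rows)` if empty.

Quito | 906 ; Hanoi | 305 ; Tokyo | 496 ; Kyoto | 215

Join each transactions row to its accounts via account_id.
Group joined rows by accounts.id; compute SUM(m.amount) per group.
  1: ids {15, 18, 27} → SUM(m.amount)=906
  2: ids {23} → SUM(m.amount)=305
  3: ids {1, 26} → SUM(m.amount)=496
  4: ids {2, 8, 10} → SUM(m.amount)=215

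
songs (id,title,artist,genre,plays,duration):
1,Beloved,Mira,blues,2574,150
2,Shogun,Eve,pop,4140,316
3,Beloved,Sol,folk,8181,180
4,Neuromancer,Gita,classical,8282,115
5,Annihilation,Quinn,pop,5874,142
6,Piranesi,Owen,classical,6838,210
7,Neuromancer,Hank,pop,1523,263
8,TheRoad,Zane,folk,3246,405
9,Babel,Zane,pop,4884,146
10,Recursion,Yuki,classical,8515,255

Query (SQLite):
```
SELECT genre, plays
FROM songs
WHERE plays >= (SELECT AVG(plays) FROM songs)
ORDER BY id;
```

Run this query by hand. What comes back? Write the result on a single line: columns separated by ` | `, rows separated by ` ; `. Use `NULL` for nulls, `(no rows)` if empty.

folk | 8181 ; classical | 8282 ; pop | 5874 ; classical | 6838 ; classical | 8515

Scalar subquery: AVG(plays) over all songs rows = 5405.7.
Keep rows where plays >= that value.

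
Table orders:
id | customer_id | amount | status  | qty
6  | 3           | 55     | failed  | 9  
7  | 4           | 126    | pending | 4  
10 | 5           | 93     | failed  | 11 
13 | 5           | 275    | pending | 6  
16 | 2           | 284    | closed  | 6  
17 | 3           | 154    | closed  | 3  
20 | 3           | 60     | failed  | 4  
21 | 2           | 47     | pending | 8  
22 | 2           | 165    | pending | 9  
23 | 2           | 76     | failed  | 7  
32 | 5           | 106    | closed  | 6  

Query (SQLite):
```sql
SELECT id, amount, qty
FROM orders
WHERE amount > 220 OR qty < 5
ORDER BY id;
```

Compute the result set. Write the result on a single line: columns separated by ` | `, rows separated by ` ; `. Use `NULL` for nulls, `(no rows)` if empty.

amount > 220: ids {13, 16}
qty < 5: ids {7, 17, 20}
Combine with OR.

7 | 126 | 4 ; 13 | 275 | 6 ; 16 | 284 | 6 ; 17 | 154 | 3 ; 20 | 60 | 4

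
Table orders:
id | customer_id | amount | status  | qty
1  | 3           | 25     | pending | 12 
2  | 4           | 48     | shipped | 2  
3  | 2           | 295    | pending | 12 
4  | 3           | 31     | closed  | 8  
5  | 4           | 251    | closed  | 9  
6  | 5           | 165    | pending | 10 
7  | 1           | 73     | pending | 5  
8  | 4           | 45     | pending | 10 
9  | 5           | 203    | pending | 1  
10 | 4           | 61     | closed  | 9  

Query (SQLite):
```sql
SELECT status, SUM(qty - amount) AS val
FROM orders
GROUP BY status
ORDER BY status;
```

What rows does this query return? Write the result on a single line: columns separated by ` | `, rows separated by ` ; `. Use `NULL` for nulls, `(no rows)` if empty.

closed | -317 ; pending | -756 ; shipped | -46

For each row compute qty - amount.
Group by status; take SUM of the expression per group.
  closed: ids {4, 5, 10} → SUM(qty - amount)=-317
  pending: ids {1, 3, 6, 7, 8, 9} → SUM(qty - amount)=-756
  shipped: ids {2} → SUM(qty - amount)=-46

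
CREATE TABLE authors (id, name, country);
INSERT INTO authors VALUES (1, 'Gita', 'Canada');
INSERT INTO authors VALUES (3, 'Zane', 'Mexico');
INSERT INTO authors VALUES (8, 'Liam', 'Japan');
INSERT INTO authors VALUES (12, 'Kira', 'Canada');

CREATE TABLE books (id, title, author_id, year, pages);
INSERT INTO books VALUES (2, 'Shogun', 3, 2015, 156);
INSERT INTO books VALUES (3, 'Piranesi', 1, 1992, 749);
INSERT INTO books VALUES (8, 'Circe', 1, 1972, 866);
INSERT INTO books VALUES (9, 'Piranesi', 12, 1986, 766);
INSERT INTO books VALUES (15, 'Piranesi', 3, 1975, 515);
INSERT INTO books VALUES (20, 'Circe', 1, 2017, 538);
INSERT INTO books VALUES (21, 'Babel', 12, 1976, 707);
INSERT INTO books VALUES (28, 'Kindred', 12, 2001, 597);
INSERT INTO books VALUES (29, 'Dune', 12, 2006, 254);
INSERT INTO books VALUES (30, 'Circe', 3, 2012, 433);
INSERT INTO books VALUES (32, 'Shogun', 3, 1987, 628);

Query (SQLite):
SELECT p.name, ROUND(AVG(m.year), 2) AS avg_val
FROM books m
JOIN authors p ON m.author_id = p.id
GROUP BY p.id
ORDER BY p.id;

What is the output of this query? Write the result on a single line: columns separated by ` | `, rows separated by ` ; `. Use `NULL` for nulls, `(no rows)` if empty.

Join each books row to its authors via author_id.
Group joined rows by authors.id; compute ROUND(AVG(m.year), 2) per group.
  1: ids {3, 8, 20} → ROUND(AVG(m.year), 2)=1993.67
  3: ids {2, 15, 30, 32} → ROUND(AVG(m.year), 2)=1997.25
  12: ids {9, 21, 28, 29} → ROUND(AVG(m.year), 2)=1992.25

Gita | 1993.67 ; Zane | 1997.25 ; Kira | 1992.25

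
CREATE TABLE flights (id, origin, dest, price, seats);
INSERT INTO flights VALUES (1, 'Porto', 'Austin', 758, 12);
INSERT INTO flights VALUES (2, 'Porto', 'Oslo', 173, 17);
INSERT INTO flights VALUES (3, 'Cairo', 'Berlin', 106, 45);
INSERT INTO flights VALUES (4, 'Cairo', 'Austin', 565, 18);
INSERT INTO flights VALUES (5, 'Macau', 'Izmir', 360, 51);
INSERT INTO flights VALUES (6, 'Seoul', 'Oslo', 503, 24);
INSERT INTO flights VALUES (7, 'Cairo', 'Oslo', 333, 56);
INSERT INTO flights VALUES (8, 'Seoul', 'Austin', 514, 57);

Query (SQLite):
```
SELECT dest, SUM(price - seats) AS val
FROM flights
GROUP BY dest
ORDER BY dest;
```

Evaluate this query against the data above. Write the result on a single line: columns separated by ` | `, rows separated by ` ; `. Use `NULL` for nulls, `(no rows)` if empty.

For each row compute price - seats.
Group by dest; take SUM of the expression per group.
  Austin: ids {1, 4, 8} → SUM(price - seats)=1750
  Berlin: ids {3} → SUM(price - seats)=61
  Izmir: ids {5} → SUM(price - seats)=309
  Oslo: ids {2, 6, 7} → SUM(price - seats)=912

Austin | 1750 ; Berlin | 61 ; Izmir | 309 ; Oslo | 912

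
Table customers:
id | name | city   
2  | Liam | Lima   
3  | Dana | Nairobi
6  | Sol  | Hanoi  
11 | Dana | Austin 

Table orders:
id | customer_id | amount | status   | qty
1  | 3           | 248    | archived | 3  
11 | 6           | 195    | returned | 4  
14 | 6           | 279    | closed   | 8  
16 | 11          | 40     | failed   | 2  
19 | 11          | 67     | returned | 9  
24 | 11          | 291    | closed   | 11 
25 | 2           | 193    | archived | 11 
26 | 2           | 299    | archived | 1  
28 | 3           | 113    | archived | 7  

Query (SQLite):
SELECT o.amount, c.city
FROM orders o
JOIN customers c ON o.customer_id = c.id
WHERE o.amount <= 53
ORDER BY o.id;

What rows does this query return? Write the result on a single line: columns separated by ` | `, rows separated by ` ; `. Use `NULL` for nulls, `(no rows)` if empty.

40 | Austin

Each orders row matches the customers row where customer_id = customers.id.
Then keep rows with o.amount <= 53.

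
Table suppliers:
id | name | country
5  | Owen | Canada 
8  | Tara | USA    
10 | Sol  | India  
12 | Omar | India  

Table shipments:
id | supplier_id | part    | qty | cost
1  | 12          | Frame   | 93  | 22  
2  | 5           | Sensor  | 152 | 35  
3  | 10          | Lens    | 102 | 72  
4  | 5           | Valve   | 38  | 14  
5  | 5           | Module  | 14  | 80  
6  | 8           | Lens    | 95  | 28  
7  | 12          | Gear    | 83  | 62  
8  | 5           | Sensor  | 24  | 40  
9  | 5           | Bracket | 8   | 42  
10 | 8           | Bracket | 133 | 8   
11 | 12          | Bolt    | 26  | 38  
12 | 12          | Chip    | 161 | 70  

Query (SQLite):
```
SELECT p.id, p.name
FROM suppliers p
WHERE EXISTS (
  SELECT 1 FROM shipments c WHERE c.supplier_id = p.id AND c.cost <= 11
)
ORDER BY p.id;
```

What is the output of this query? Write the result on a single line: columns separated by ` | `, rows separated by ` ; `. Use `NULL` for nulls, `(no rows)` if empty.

8 | Tara

For each suppliers row, check whether any shipments with matching supplier_id has cost <= 11.
Keep rows where that is true.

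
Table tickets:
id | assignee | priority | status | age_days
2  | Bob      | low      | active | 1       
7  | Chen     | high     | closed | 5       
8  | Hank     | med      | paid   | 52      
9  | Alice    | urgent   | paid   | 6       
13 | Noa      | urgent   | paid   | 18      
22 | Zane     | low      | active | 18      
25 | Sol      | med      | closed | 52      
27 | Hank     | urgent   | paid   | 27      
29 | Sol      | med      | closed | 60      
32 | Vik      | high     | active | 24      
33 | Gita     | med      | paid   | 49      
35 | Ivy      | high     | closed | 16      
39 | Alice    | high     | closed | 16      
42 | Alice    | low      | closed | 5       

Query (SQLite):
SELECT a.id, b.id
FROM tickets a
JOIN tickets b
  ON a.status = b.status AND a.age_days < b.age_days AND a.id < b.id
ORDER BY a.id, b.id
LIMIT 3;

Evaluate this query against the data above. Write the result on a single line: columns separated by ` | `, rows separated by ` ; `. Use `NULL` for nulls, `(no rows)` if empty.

2 | 22 ; 2 | 32 ; 7 | 25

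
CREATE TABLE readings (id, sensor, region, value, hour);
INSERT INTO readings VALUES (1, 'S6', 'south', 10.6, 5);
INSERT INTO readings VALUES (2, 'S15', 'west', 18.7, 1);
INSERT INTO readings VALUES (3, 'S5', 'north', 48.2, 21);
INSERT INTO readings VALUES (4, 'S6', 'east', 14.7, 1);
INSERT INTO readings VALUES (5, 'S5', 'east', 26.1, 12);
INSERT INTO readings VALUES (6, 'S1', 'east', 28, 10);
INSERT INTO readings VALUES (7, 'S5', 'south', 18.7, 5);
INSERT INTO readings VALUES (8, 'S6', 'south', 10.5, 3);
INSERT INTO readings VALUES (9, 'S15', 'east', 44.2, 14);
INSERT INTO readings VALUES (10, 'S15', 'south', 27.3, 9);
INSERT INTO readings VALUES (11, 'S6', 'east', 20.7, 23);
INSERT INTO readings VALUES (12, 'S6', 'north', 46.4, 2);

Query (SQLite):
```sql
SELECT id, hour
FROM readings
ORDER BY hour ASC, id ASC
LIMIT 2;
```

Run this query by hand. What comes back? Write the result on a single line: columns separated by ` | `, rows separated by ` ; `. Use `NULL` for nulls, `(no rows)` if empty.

2 | 1 ; 4 | 1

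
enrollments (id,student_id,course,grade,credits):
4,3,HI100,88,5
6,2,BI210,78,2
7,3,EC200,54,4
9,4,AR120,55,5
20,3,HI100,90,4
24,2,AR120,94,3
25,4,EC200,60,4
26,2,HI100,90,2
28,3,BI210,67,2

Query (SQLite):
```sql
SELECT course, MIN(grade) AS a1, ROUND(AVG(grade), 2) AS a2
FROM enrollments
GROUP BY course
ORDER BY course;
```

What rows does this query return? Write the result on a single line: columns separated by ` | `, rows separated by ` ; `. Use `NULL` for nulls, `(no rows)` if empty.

AR120 | 55 | 74.5 ; BI210 | 67 | 72.5 ; EC200 | 54 | 57 ; HI100 | 88 | 89.33

Group enrollments by course.
Per group compute: MIN(grade), ROUND(AVG(grade), 2).
  AR120: ids {9, 24} → MIN(grade)=55, ROUND(AVG(grade), 2)=74.5
  BI210: ids {6, 28} → MIN(grade)=67, ROUND(AVG(grade), 2)=72.5
  EC200: ids {7, 25} → MIN(grade)=54, ROUND(AVG(grade), 2)=57
  HI100: ids {4, 20, 26} → MIN(grade)=88, ROUND(AVG(grade), 2)=89.33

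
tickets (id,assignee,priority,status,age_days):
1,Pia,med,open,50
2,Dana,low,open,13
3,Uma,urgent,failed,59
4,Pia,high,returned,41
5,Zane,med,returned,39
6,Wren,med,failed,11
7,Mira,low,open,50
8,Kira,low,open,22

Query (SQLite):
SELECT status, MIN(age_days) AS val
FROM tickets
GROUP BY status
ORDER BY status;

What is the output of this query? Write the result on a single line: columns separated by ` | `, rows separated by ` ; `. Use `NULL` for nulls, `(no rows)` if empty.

Partition tickets by status; compute MIN(age_days) within each group.
  failed: ids {3, 6} → MIN(age_days)=11
  open: ids {1, 2, 7, 8} → MIN(age_days)=13
  returned: ids {4, 5} → MIN(age_days)=39

failed | 11 ; open | 13 ; returned | 39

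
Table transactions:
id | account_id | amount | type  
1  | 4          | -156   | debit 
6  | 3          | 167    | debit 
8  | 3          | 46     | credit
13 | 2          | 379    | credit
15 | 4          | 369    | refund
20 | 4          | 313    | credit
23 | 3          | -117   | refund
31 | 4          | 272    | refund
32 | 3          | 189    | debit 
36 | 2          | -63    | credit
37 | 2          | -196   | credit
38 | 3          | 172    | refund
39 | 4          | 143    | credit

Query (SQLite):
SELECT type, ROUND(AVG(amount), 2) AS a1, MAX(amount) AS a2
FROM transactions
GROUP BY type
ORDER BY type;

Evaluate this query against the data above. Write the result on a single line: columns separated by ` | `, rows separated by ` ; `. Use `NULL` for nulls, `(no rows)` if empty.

Group transactions by type.
Per group compute: ROUND(AVG(amount), 2), MAX(amount).
  credit: ids {8, 13, 20, 36, 37, 39} → ROUND(AVG(amount), 2)=103.67, MAX(amount)=379
  debit: ids {1, 6, 32} → ROUND(AVG(amount), 2)=66.67, MAX(amount)=189
  refund: ids {15, 23, 31, 38} → ROUND(AVG(amount), 2)=174, MAX(amount)=369

credit | 103.67 | 379 ; debit | 66.67 | 189 ; refund | 174 | 369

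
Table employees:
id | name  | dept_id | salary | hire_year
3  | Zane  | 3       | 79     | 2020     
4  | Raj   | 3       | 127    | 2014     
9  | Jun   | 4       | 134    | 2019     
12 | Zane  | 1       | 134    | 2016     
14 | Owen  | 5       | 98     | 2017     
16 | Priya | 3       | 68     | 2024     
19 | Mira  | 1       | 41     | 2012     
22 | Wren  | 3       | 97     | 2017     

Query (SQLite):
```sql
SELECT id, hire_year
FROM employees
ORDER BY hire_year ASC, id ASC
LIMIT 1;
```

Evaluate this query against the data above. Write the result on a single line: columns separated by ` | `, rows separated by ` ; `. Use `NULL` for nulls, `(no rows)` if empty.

19 | 2012

Sort by hire_year asc, tiebreak id asc: (2012, id=19), (2014, id=4), (2016, id=12), (2017, id=14) …. Take first 1.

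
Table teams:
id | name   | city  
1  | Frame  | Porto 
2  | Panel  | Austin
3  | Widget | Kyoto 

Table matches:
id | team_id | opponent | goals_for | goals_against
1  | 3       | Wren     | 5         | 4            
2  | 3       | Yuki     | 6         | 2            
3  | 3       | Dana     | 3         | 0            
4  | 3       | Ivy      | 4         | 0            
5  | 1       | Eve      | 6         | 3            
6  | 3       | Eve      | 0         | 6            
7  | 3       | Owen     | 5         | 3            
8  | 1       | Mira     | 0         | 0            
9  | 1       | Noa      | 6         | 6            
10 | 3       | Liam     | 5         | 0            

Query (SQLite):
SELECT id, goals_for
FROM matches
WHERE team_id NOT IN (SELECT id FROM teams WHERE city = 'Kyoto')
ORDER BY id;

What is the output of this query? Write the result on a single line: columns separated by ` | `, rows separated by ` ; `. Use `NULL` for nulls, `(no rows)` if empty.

5 | 6 ; 8 | 0 ; 9 | 6

Inner query: teams.id where city = 'Kyoto'.
Outer: keep matches rows whose team_id is not in that set.
Inner query → {3}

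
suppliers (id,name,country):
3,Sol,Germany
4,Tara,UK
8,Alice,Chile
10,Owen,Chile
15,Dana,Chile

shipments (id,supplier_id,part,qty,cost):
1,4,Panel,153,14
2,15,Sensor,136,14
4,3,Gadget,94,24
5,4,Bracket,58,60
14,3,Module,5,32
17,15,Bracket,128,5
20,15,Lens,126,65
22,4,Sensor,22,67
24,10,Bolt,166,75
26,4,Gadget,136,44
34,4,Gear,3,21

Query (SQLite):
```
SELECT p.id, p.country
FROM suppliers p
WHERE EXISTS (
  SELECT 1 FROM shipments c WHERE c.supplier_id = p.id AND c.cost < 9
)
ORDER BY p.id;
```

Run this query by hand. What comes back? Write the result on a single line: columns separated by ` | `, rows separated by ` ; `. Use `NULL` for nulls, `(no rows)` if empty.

15 | Chile

For each suppliers row, check whether any shipments with matching supplier_id has cost < 9.
Keep rows where that is true.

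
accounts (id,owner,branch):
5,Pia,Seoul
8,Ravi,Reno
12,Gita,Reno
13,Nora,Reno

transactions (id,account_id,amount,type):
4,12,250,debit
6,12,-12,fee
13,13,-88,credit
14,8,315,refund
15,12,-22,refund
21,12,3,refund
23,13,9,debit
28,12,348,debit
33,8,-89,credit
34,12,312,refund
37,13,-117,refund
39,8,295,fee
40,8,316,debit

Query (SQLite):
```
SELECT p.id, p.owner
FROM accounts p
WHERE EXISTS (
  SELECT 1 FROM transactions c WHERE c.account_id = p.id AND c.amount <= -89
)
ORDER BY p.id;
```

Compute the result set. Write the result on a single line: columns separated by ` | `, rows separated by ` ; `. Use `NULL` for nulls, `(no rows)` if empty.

8 | Ravi ; 13 | Nora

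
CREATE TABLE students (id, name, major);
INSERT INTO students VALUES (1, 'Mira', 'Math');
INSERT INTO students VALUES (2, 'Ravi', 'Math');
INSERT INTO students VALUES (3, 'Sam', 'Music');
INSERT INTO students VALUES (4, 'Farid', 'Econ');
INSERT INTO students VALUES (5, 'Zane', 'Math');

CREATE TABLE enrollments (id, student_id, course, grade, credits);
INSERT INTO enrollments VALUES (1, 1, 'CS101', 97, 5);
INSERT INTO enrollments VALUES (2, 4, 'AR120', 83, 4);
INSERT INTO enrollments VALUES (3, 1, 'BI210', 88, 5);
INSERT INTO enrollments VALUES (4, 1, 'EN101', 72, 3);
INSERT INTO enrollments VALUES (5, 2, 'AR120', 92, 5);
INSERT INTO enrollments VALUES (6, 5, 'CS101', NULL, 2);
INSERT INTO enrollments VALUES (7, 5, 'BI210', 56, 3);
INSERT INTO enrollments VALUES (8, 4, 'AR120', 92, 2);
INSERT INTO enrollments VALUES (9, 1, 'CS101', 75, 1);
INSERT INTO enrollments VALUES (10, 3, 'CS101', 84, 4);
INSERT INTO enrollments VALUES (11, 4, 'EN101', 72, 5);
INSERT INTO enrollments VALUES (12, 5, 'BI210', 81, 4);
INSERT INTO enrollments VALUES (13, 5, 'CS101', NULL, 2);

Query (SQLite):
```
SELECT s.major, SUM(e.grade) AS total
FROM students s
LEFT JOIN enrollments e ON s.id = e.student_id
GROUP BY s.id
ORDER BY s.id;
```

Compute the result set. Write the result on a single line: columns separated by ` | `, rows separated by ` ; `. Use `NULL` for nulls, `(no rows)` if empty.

Math | 332 ; Math | 92 ; Music | 84 ; Econ | 247 ; Math | 137

LEFT JOIN keeps every students row; unmatched ones get NULL for enrollments columns.
Group by students.id and compute SUM(e.grade). SUM over an all-NULL group is NULL.
  1: ids {1, 3, 4, 9} → SUM(e.grade)=332
  2: ids {5} → SUM(e.grade)=92
  3: ids {10} → SUM(e.grade)=84
  4: ids {2, 8, 11} → SUM(e.grade)=247
  5: ids {6, 7, 12, 13} → SUM(e.grade)=137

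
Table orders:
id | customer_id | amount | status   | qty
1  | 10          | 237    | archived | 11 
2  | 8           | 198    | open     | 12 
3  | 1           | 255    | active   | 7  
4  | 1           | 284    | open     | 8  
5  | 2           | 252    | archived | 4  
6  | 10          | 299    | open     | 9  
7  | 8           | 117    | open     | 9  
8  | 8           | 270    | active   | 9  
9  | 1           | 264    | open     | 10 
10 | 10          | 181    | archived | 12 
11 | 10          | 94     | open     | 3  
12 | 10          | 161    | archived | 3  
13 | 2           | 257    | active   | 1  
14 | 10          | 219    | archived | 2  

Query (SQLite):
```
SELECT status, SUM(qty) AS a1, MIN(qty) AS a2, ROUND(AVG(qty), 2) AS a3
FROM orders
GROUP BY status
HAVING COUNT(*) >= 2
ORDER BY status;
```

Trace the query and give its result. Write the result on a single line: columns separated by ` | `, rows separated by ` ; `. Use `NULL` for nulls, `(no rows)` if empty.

Group orders by status.
Per group compute: SUM(qty), MIN(qty), ROUND(AVG(qty), 2).
HAVING: drop groups with fewer than 2 rows.
  active: ids {3, 8, 13} → SUM(qty)=17, MIN(qty)=1, ROUND(AVG(qty), 2)=5.67
  archived: ids {1, 5, 10, 12, 14} → SUM(qty)=32, MIN(qty)=2, ROUND(AVG(qty), 2)=6.4
  open: ids {2, 4, 6, 7, 9, 11} → SUM(qty)=51, MIN(qty)=3, ROUND(AVG(qty), 2)=8.5

active | 17 | 1 | 5.67 ; archived | 32 | 2 | 6.4 ; open | 51 | 3 | 8.5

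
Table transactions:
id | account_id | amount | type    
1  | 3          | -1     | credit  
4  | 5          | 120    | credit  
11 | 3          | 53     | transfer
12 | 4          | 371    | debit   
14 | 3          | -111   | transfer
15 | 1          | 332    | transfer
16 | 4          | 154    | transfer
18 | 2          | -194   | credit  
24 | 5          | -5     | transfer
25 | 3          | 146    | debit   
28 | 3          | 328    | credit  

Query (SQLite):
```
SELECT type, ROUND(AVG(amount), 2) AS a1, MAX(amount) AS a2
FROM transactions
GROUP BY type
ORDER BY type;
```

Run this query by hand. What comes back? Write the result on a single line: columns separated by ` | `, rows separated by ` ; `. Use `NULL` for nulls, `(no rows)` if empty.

credit | 63.25 | 328 ; debit | 258.5 | 371 ; transfer | 84.6 | 332

Group transactions by type.
Per group compute: ROUND(AVG(amount), 2), MAX(amount).
  credit: ids {1, 4, 18, 28} → ROUND(AVG(amount), 2)=63.25, MAX(amount)=328
  debit: ids {12, 25} → ROUND(AVG(amount), 2)=258.5, MAX(amount)=371
  transfer: ids {11, 14, 15, 16, 24} → ROUND(AVG(amount), 2)=84.6, MAX(amount)=332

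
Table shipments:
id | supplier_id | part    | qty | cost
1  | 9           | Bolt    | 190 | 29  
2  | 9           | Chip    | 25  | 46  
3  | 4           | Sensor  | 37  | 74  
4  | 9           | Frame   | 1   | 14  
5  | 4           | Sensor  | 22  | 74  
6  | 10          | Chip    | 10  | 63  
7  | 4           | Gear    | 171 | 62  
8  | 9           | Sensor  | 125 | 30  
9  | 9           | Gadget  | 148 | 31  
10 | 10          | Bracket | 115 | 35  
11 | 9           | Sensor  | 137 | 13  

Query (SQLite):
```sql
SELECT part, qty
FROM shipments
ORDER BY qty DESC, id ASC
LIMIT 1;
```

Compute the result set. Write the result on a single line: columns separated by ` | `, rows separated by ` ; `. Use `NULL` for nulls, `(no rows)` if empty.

Bolt | 190

Sort by qty desc, tiebreak id asc: (190, id=1), (171, id=7), (148, id=9), (137, id=11) …. Take first 1.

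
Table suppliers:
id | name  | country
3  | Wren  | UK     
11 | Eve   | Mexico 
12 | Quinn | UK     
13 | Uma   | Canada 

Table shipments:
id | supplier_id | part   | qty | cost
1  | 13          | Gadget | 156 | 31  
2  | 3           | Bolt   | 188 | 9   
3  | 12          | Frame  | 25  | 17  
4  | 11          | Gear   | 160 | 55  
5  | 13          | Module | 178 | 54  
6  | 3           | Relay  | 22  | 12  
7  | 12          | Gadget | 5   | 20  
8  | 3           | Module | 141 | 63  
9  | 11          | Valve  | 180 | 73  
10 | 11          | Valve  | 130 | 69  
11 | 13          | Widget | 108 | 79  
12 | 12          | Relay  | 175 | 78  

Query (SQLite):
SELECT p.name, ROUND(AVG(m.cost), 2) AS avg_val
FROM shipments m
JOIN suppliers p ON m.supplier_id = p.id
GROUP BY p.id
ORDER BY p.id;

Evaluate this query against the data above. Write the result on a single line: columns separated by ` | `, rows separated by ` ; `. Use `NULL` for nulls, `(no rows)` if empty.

Wren | 28 ; Eve | 65.67 ; Quinn | 38.33 ; Uma | 54.67

Join each shipments row to its suppliers via supplier_id.
Group joined rows by suppliers.id; compute ROUND(AVG(m.cost), 2) per group.
  3: ids {2, 6, 8} → ROUND(AVG(m.cost), 2)=28
  11: ids {4, 9, 10} → ROUND(AVG(m.cost), 2)=65.67
  12: ids {3, 7, 12} → ROUND(AVG(m.cost), 2)=38.33
  13: ids {1, 5, 11} → ROUND(AVG(m.cost), 2)=54.67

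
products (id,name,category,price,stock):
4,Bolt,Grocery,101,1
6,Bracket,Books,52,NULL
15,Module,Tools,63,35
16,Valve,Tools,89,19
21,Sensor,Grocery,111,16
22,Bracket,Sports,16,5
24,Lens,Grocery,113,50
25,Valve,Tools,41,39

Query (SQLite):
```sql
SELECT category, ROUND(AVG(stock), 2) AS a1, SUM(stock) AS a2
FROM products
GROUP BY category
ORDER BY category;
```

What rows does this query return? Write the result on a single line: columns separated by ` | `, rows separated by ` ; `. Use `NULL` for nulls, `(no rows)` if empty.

Books | NULL | NULL ; Grocery | 22.33 | 67 ; Sports | 5 | 5 ; Tools | 31 | 93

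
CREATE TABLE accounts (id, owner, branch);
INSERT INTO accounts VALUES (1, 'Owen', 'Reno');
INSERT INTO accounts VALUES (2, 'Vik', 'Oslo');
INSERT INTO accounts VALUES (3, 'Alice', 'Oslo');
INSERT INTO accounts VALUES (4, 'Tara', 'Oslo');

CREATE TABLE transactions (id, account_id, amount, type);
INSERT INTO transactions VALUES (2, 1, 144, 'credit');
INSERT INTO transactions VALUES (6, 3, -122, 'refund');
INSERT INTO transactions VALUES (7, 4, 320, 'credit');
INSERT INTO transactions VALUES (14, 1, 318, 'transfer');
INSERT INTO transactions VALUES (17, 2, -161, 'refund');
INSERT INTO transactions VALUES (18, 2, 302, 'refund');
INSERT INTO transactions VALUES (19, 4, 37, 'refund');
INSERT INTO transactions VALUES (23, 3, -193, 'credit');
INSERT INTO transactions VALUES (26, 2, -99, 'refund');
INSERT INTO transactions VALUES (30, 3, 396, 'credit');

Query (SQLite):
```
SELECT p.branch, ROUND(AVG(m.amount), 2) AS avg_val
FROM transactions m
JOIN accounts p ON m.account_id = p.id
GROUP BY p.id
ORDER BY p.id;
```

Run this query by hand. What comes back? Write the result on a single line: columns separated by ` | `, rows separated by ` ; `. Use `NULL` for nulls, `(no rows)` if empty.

Join each transactions row to its accounts via account_id.
Group joined rows by accounts.id; compute ROUND(AVG(m.amount), 2) per group.
  1: ids {2, 14} → ROUND(AVG(m.amount), 2)=231
  2: ids {17, 18, 26} → ROUND(AVG(m.amount), 2)=14
  3: ids {6, 23, 30} → ROUND(AVG(m.amount), 2)=27
  4: ids {7, 19} → ROUND(AVG(m.amount), 2)=178.5

Reno | 231 ; Oslo | 14 ; Oslo | 27 ; Oslo | 178.5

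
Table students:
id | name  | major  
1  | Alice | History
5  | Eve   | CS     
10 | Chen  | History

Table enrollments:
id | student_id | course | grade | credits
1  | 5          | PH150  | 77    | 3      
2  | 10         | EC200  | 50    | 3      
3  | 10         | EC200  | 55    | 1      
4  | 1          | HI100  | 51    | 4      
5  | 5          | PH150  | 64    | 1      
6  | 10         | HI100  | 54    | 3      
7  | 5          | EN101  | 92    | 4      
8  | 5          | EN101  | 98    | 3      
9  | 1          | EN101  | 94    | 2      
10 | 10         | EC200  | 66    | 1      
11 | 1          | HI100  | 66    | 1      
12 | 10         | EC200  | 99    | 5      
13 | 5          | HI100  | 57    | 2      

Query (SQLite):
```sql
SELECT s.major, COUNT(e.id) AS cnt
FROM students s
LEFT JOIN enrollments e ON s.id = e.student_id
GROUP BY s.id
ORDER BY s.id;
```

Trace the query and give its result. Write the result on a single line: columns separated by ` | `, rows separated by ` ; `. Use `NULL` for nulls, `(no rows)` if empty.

History | 3 ; CS | 5 ; History | 5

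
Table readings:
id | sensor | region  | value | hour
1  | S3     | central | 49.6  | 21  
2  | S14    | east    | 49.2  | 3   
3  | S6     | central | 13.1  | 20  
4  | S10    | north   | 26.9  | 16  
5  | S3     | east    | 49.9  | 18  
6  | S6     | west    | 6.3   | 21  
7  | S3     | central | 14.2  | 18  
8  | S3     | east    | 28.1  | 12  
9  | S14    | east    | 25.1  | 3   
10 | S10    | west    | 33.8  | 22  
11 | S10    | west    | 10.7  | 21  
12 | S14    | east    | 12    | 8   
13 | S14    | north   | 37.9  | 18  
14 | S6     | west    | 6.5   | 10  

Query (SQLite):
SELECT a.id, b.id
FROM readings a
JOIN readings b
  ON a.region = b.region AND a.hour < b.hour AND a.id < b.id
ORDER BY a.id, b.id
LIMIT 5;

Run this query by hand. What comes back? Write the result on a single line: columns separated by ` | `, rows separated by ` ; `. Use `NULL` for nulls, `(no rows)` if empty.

Pairs (a,b) with same region, a.hour < b.hour, a.id < b.id.
region groups: central:{1,3,7} east:{2,5,8,9,12} north:{4,13} west:{6,10,11,14}
Ordered by (a.id, b.id); first 5.

2 | 5 ; 2 | 8 ; 2 | 12 ; 4 | 13 ; 6 | 10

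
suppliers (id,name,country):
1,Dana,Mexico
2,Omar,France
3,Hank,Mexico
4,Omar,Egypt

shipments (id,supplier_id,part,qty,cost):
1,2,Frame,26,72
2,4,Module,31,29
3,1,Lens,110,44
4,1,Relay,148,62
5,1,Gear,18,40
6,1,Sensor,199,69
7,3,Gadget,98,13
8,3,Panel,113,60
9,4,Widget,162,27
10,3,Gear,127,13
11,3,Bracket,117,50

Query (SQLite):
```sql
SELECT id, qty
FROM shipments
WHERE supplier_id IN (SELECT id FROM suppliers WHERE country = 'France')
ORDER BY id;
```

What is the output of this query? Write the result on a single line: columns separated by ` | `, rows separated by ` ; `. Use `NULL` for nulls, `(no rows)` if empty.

1 | 26

Inner query: suppliers.id where country = 'France'.
Outer: keep shipments rows whose supplier_id is in that set.
Inner query → {2}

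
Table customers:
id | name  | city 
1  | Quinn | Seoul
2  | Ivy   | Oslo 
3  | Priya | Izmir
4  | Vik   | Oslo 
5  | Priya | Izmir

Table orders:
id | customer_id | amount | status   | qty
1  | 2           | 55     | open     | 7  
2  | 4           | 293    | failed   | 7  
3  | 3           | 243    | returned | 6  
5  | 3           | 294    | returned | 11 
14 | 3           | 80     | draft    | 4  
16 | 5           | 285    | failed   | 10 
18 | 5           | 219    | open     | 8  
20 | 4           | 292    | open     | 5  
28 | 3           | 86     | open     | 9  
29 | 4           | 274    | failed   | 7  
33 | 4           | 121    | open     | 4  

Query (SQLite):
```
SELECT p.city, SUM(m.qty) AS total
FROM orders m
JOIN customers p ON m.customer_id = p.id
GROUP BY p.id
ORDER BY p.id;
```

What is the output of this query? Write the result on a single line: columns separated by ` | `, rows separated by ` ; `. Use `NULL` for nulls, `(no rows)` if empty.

Oslo | 7 ; Izmir | 30 ; Oslo | 23 ; Izmir | 18

Join each orders row to its customers via customer_id.
Group joined rows by customers.id; compute SUM(m.qty) per group.
  2: ids {1} → SUM(m.qty)=7
  3: ids {3, 5, 14, 28} → SUM(m.qty)=30
  4: ids {2, 20, 29, 33} → SUM(m.qty)=23
  5: ids {16, 18} → SUM(m.qty)=18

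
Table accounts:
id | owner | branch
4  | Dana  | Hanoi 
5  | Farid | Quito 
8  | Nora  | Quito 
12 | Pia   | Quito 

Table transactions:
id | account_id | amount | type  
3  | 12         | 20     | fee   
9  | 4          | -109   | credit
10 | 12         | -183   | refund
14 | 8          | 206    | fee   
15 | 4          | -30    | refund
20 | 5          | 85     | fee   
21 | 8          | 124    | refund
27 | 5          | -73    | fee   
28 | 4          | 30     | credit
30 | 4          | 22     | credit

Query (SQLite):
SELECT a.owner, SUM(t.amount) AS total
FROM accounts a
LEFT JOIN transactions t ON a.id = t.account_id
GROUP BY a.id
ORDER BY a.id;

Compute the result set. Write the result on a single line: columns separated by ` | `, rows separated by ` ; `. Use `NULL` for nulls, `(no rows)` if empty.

LEFT JOIN keeps every accounts row; unmatched ones get NULL for transactions columns.
Group by accounts.id and compute SUM(t.amount). SUM over an all-NULL group is NULL.
  4: ids {9, 15, 28, 30} → SUM(t.amount)=-87
  5: ids {20, 27} → SUM(t.amount)=12
  8: ids {14, 21} → SUM(t.amount)=330
  12: ids {3, 10} → SUM(t.amount)=-163

Dana | -87 ; Farid | 12 ; Nora | 330 ; Pia | -163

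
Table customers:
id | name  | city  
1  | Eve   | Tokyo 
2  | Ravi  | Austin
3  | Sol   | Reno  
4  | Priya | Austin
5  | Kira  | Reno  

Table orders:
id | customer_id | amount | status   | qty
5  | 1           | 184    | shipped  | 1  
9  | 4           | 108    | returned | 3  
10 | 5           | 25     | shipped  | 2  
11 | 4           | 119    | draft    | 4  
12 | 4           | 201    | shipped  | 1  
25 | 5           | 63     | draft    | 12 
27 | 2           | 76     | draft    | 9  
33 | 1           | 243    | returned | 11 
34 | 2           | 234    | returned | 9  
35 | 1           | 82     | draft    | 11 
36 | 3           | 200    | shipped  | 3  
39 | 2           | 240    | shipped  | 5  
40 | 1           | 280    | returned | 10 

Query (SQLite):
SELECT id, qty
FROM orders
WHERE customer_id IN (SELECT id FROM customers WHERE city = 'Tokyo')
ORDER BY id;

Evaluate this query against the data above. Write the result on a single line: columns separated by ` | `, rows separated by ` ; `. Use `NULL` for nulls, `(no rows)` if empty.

5 | 1 ; 33 | 11 ; 35 | 11 ; 40 | 10

Inner query: customers.id where city = 'Tokyo'.
Outer: keep orders rows whose customer_id is in that set.
Inner query → {1}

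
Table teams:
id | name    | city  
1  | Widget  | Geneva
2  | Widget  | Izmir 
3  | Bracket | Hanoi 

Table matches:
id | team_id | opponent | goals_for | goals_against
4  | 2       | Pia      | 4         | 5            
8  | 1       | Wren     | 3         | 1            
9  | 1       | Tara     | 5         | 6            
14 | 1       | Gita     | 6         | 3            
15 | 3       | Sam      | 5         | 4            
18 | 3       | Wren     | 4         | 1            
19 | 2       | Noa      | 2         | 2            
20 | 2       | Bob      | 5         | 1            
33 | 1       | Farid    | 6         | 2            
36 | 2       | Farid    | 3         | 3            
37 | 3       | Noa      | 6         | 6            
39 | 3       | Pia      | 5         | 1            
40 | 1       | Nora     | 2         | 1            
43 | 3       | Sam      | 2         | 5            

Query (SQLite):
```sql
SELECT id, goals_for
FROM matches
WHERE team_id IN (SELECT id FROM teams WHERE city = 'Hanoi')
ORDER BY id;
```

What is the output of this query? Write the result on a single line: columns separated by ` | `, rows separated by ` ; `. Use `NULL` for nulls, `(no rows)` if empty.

15 | 5 ; 18 | 4 ; 37 | 6 ; 39 | 5 ; 43 | 2

Inner query: teams.id where city = 'Hanoi'.
Outer: keep matches rows whose team_id is in that set.
Inner query → {3}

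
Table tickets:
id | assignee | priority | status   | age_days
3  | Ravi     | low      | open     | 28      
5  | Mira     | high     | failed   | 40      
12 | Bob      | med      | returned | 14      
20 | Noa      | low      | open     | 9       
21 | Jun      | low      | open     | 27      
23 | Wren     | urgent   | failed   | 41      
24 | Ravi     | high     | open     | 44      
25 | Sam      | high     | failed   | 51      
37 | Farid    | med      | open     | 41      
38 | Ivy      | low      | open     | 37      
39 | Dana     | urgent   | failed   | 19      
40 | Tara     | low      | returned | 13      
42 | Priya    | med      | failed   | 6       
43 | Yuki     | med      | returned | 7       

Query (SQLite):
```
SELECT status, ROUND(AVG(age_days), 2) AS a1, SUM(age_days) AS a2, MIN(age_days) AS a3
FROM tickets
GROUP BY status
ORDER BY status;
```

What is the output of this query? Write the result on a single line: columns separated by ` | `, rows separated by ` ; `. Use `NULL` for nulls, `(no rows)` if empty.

Group tickets by status.
Per group compute: ROUND(AVG(age_days), 2), SUM(age_days), MIN(age_days).
  failed: ids {5, 23, 25, 39, 42} → ROUND(AVG(age_days), 2)=31.4, SUM(age_days)=157, MIN(age_days)=6
  open: ids {3, 20, 21, 24, 37, 38} → ROUND(AVG(age_days), 2)=31, SUM(age_days)=186, MIN(age_days)=9
  returned: ids {12, 40, 43} → ROUND(AVG(age_days), 2)=11.33, SUM(age_days)=34, MIN(age_days)=7

failed | 31.4 | 157 | 6 ; open | 31 | 186 | 9 ; returned | 11.33 | 34 | 7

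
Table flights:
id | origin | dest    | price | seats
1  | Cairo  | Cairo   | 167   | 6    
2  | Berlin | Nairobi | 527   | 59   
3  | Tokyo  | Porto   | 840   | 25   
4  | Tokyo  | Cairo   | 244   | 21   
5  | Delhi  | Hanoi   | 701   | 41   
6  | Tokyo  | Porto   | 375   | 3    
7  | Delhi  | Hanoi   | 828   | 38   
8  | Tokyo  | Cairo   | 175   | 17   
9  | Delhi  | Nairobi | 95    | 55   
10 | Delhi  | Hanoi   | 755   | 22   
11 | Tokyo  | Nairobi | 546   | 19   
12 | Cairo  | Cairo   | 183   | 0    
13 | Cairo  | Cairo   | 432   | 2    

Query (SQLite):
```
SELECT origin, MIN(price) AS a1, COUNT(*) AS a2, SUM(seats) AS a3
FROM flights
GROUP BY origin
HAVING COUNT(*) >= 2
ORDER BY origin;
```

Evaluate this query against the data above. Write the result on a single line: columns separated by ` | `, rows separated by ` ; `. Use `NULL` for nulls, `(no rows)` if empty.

Group flights by origin.
Per group compute: MIN(price), COUNT(*), SUM(seats).
HAVING: drop groups with fewer than 2 rows.
  Berlin: ids {2} → MIN(price)=527, COUNT(*)=1, SUM(seats)=59
  Cairo: ids {1, 12, 13} → MIN(price)=167, COUNT(*)=3, SUM(seats)=8
  Delhi: ids {5, 7, 9, 10} → MIN(price)=95, COUNT(*)=4, SUM(seats)=156
  Tokyo: ids {3, 4, 6, 8, 11} → MIN(price)=175, COUNT(*)=5, SUM(seats)=85

Cairo | 167 | 3 | 8 ; Delhi | 95 | 4 | 156 ; Tokyo | 175 | 5 | 85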